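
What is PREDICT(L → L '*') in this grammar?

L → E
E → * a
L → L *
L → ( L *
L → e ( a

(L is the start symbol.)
PREDICT(L → L '*') = (FIRST(RHS) \ {ε}) ∪ (FOLLOW(L) if ε ∈ FIRST(RHS), i.e. RHS ⇒* ε)
FIRST(L) = { '(', '*', 'e' }
FIRST(L '*') = { '(', '*', 'e' }
ε ∉ FIRST(L '*'), so FOLLOW(L) is not added.
PREDICT(L → L '*') = { '(', '*', 'e' }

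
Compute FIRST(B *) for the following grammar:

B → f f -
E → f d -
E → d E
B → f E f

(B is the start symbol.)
{ 'f' }

FIRST sets of the non-terminals involved (from the grammar, by fixed-point iteration):
  FIRST(B) = { 'f' }

To compute FIRST(B *), process the symbols left to right:
Symbol B is a non-terminal. Add FIRST(B) \ {ε} = { 'f' }
B is not nullable (ε ∉ FIRST(B)), so stop here.
FIRST(B *) = { 'f' }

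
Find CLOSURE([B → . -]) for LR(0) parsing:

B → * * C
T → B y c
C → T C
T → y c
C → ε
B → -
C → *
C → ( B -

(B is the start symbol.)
To compute CLOSURE, for each item [A → α.Bβ] where B is a non-terminal, add [B → .γ] for all productions B → γ; repeat for the newly added items until nothing changes.

Start with: [B → . -]
The dot precedes the terminal '-', so nothing is added.

CLOSURE = { [B → . -] }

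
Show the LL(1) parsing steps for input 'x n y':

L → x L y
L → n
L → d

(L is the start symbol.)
Stack is shown with the top on the left.

Stack    Input    Action
------------------------
L $      x n y $  output L → x L y
x L y $  x n y $  match 'x'
L y $    n y $    output L → n
n y $    n y $    match 'n'
y $      y $      match 'y'
$        $        accept

The string is accepted.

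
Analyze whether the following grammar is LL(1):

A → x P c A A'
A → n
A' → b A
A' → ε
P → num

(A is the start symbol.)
No. Predict set conflict for A': { 'b' }

Relevant sets:
  FOLLOW(A') = { $, 'b' }

For A:
  PREDICT(A → x P c A A') = { 'x' }
  PREDICT(A → n) = { 'n' }
For A':
  PREDICT(A' → b A) = { 'b' }
  PREDICT(A' → ε) = { $, 'b' }
P has a single production, so nothing to check there.

Conflict found: Predict set conflict for A': { 'b' }
The grammar is NOT LL(1).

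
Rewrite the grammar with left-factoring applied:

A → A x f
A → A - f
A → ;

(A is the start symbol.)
Left-factoring transforms A → αβ₁ | αβ₂ into A → αA' and A' → β₁ | β₂
(α is the longest common prefix among the alternatives). Repeat until
no nonterminal has two alternatives with a common prefix.

Round 1: A has alternatives sharing prefix 'A'. Introduce A': A → A A'
  Add: A' → x f
  Add: A' → - f

No remaining common prefixes — done.

Resulting grammar:
A → A A'
A' → x f
A' → - f
A → ;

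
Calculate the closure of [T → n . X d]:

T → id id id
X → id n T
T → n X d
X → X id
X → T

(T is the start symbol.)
Start with: [T → n . X d]
  [T → n . X d] has the dot before X: add [X → . id n T], [X → . X id], [X → . T]
  [X → . T] has the dot before T: add [T → . id id id], [T → . n X d]
No further items can be added.

CLOSURE = { [T → . id id id], [T → . n X d], [T → n . X d], [X → . T], [X → . X id], [X → . id n T] }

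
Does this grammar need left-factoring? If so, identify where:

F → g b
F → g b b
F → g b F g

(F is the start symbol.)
Left-factoring is needed when two productions for the same non-terminal
share a common prefix on the right-hand side.

Productions for F:
  F → g b
  F → g b b
  F → g b F g

Found common prefix 'g b' in productions for F

Answer: Yes, F has productions with common prefix 'g b'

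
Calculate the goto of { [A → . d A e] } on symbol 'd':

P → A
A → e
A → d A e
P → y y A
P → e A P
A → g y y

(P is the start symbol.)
{ [A → . d A e], [A → . e], [A → . g y y], [A → d . A e] }

GOTO(I, 'd') = CLOSURE({ [A → αX.β] : [A → α.Xβ] ∈ I, X = 'd' })

Items with dot before 'd', with the dot advanced:
  [A → . d A e] → [A → d . A e]
Closure of the advanced items:
  [A → d . A e] has the dot before A: add [A → . e], [A → . d A e], [A → . g y y]

GOTO = { [A → . d A e], [A → . e], [A → . g y y], [A → d . A e] }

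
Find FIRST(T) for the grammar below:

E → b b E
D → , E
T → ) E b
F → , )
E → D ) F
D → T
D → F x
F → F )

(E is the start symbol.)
{ ')' }

To compute FIRST(T), examine every production with T on the left-hand side, reading each right-hand side left to right until a non-nullable symbol is reached.

From T → ) E b:
  - ')' is a terminal: add ')' and stop

Collecting: FIRST(T) = { ')' }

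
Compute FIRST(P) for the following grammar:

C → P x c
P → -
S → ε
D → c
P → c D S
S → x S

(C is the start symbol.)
From P → -:
  - '-' is a terminal: add '-' and stop
From P → c D S:
  - c is a terminal: add 'c' and stop

Collecting: FIRST(P) = { '-', 'c' }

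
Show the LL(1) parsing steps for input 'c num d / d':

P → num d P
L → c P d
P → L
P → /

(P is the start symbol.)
LL(1) parsing maintains a stack (initially the start symbol over $) and the input. At each step: if the stack top is a terminal, match it against the current input token; if it is a non-terminal N, replace it with the RHS of M[N, lookahead] (the unique production whose predict set contains the lookahead).

Stack is shown with the top on the left.

Stack        Input          Action
----------------------------------
P $          c num d / d $  output P → L
L $          c num d / d $  output L → c P d
c P d $      c num d / d $  match 'c'
P d $        num d / d $    output P → num d P
num d P d $  num d / d $    match 'num'
d P d $      d / d $        match 'd'
P d $        / d $          output P → /
/ d $        / d $          match '/'
d $          d $            match 'd'
$            $              accept

The string is accepted.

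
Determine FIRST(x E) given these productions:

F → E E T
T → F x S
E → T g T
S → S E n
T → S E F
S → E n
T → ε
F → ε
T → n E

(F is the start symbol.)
To compute FIRST(x E), process the symbols left to right:
Symbol x is a terminal. Add 'x' and stop.
FIRST(x E) = { 'x' }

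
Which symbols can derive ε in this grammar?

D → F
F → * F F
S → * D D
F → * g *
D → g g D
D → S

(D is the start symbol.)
None

A non-terminal is nullable if it can derive ε (the empty string): either it has an ε-production, or it has a production whose right-hand side consists entirely of nullable non-terminals.

There are no ε-productions, so no non-terminal can derive ε.
No non-terminals are nullable.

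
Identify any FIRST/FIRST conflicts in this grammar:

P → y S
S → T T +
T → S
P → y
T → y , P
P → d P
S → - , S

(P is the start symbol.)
Yes. P → y S / P → y on { 'y' }; S → T T '+' / S → '-' ',' S on { '-' }; T → S / T → y ',' P on { 'y' }

A FIRST/FIRST conflict occurs when two productions N → α and N → β for the same non-terminal have FIRST(α) ∩ FIRST(β) ≠ ∅ (with ε ∈ FIRST of a nullable right-hand side, so two nullable alternatives also conflict).

FIRST sets of the non-terminals at (or reachable through a nullable prefix from) the front of some alternative:
  FIRST(T) = { '-', 'y' }
  FIRST(S) = { '-', 'y' }

Productions for P:
  P → y S: FIRST = { 'y' }
  P → y: FIRST = { 'y' }
  P → d P: FIRST = { 'd' }
Productions for S:
  S → T T +: FIRST = { '-', 'y' }
  S → - , S: FIRST = { '-' }
Productions for T:
  T → S: FIRST = { '-', 'y' }
  T → y , P: FIRST = { 'y' }

Conflict for P: P → y S and P → y
  Overlap: { 'y' }
Conflict for S: S → T T + and S → - , S
  Overlap: { '-' }
Conflict for T: T → S and T → y , P
  Overlap: { 'y' }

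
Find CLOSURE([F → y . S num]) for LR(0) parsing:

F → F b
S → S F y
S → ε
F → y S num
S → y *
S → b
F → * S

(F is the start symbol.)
Start with: [F → y . S num]
  [F → y . S num] has the dot before S: add [S → . S F y], [S → .], [S → . y *], [S → . b]
No further items can be added.

CLOSURE = { [F → y . S num], [S → . S F y], [S → . b], [S → . y *], [S → .] }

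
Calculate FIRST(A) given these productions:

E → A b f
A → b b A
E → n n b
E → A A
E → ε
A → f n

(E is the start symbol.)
From A → b b A:
  - b is a terminal: add 'b' and stop
From A → f n:
  - f is a terminal: add 'f' and stop

Collecting: FIRST(A) = { 'b', 'f' }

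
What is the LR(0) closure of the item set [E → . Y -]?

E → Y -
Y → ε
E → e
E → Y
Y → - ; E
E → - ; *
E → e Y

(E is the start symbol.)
{ [E → . Y -], [Y → . - ; E], [Y → .] }

Start with: [E → . Y -]
  [E → . Y -] has the dot before Y: add [Y → .], [Y → . - ; E]
No further items can be added.

CLOSURE = { [E → . Y -], [Y → . - ; E], [Y → .] }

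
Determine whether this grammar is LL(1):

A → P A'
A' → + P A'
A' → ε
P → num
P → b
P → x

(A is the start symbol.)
Yes, the grammar is LL(1).

A grammar is LL(1) if for each non-terminal N with multiple productions, the predict sets of those productions are pairwise disjoint, where PREDICT(N → α) = (FIRST(α) \ {ε}) ∪ (FOLLOW(N) if α ⇒* ε).

Relevant sets:
  FOLLOW(A') = { $ }

For A':
  PREDICT(A' → '+' P A') = { '+' }
  PREDICT(A' → ε) = { $ }
For P:
  PREDICT(P → num) = { 'num' }
  PREDICT(P → b) = { 'b' }
  PREDICT(P → x) = { 'x' }
A has a single production, so nothing to check there.

All predict sets are disjoint. The grammar IS LL(1).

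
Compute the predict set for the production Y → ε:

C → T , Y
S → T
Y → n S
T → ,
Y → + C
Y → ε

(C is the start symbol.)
{ $ }

PREDICT(Y → ε) = (FIRST(RHS) \ {ε}) ∪ (FOLLOW(Y) if ε ∈ FIRST(RHS), i.e. RHS ⇒* ε)
The right-hand side is ε (FIRST(ε) = { ε }), so the predict set is FOLLOW(Y) = { $ }
PREDICT(Y → ε) = { $ }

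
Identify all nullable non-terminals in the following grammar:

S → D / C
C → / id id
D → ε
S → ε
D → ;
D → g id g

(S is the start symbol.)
ε-productions: D → ε, S → ε
So D, S are immediately nullable.
No further non-terminal can be added: every production for the remaining non-terminals contains a terminal or a non-nullable non-terminal.
Nullable = { 'D', 'S' }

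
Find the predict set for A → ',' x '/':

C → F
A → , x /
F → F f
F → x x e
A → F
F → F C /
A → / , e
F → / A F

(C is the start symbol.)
PREDICT(A → ',' x '/') = (FIRST(RHS) \ {ε}) ∪ (FOLLOW(A) if ε ∈ FIRST(RHS), i.e. RHS ⇒* ε)
FIRST(',' x '/') = { ',' }
ε ∉ FIRST(',' x '/'), so FOLLOW(A) is not added.
PREDICT(A → ',' x '/') = { ',' }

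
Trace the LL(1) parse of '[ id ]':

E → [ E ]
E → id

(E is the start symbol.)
Stack is shown with the top on the left.

Stack    Input     Action
-------------------------
E $      [ id ] $  output E → [ E ]
[ E ] $  [ id ] $  match '['
E ] $    id ] $    output E → id
id ] $   id ] $    match 'id'
] $      ] $       match ']'
$        $         accept

The string is accepted.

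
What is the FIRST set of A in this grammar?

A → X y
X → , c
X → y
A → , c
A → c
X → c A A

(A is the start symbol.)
To compute FIRST(A), examine every production with A on the left-hand side, reading each right-hand side left to right until a non-nullable symbol is reached.

FIRST sets of the other non-terminals involved (by the same procedure, iterated to a fixed point):
  FIRST(X) = { ',', 'c', 'y' }

From A → X y:
  - X is a non-terminal: add FIRST(X) \ {ε} = { ',', 'c', 'y' }
    X is not nullable, so stop
From A → , c:
  - ',' is a terminal: add ',' and stop
From A → c:
  - c is a terminal: add 'c' and stop

Collecting: FIRST(A) = { ',', 'c', 'y' }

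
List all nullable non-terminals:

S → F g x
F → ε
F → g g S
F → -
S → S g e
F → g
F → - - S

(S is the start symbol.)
{ 'F' }

A non-terminal is nullable if it can derive ε (the empty string): either it has an ε-production, or it has a production whose right-hand side consists entirely of nullable non-terminals.

ε-productions: F → ε
So F is immediately nullable.
No further non-terminal can be added: every production for the remaining non-terminals contains a terminal or a non-nullable non-terminal.
Nullable = { 'F' }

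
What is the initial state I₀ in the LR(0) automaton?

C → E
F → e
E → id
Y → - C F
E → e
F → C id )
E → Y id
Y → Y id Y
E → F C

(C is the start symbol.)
First, augment the grammar with C' → C
I₀ = CLOSURE({ [C' → . C] }):
  [C' → . C] has the dot before C: add [C → . E]
  [C → . E] has the dot before E: add [E → . id], [E → . e], [E → . Y id], [E → . F C]
  [E → . Y id] has the dot before Y: add [Y → . - C F], [Y → . Y id Y]
  [E → . F C] has the dot before F: add [F → . e], [F → . C id )]
No further items can be added.

I₀ = { [C → . E], [C' → . C], [E → . F C], [E → . Y id], [E → . e], [E → . id], [F → . C id )], [F → . e], [Y → . - C F], [Y → . Y id Y] }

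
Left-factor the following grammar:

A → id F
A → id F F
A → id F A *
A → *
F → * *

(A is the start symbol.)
A → id F A'
A' → ε
A' → F
A' → A *
A → *
F → * *

Left-factoring transforms A → αβ₁ | αβ₂ into A → αA' and A' → β₁ | β₂
(α is the longest common prefix among the alternatives). Repeat until
no nonterminal has two alternatives with a common prefix.

Round 1: A has alternatives sharing prefix 'id F'. Introduce A': A → id F A'
  Add: A' → ε
  Add: A' → F
  Add: A' → A *

No remaining common prefixes — done.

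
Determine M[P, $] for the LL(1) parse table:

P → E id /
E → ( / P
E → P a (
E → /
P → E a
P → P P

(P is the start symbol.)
Empty (error entry)

To find M[P, $], we find productions for P where $ is in the predict set (PREDICT(N → α) = (FIRST(α) \ {ε}) ∪ (FOLLOW(N) if α ⇒* ε)).

Relevant sets:
  FIRST(E) = { '(', '/' }
  FIRST(P) = { '(', '/' }

P → E id /: PREDICT = { '(', '/' }
P → E a: PREDICT = { '(', '/' }
P → P P: PREDICT = { '(', '/' }

M[P, $] is empty (no production applies)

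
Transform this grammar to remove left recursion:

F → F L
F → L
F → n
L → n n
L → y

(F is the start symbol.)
F → L F'
F → n F'
F' → L F'
F' → ε
L → n n
L → y

F is directly left-recursive. The standard transformation for
  A → A α₁ | ... | A α_m | β₁ | ... | β_n
is
  A  → β₁ A' | ... | β_n A'
  A' → α₁ A' | ... | α_m A' | ε

F → L becomes F → L F'
F → n becomes F → n F'
F → F L becomes F' → L F'
Add F' → ε

Productions for other non-terminals are unchanged:
  L → n n
  L → y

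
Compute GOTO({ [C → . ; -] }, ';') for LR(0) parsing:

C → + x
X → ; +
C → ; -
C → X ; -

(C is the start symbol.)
GOTO(I, ';') = CLOSURE({ [A → αX.β] : [A → α.Xβ] ∈ I, X = ';' })

Items with dot before ';', with the dot advanced:
  [C → . ; -] → [C → ; . -]
Closure adds nothing (no advanced item has the dot before a non-terminal).

GOTO = { [C → ; . -] }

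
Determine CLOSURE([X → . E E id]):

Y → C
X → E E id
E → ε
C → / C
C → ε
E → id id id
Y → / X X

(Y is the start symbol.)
To compute CLOSURE, for each item [A → α.Bβ] where B is a non-terminal, add [B → .γ] for all productions B → γ; repeat for the newly added items until nothing changes.

Start with: [X → . E E id]
  [X → . E E id] has the dot before E: add [E → .], [E → . id id id]
No further items can be added.

CLOSURE = { [E → . id id id], [E → .], [X → . E E id] }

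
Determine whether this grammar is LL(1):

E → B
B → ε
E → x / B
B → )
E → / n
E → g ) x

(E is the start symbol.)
Yes, the grammar is LL(1).

A grammar is LL(1) if for each non-terminal N with multiple productions, the predict sets of those productions are pairwise disjoint, where PREDICT(N → α) = (FIRST(α) \ {ε}) ∪ (FOLLOW(N) if α ⇒* ε).

Relevant sets:
  FIRST(B) = { ')', ε }
  FOLLOW(E) = { $ }
  FOLLOW(B) = { $ }

For E:
  PREDICT(E → B) = { $, ')' }
  PREDICT(E → x '/' B) = { 'x' }
  PREDICT(E → '/' n) = { '/' }
  PREDICT(E → g ')' x) = { 'g' }
For B:
  PREDICT(B → ε) = { $ }
  PREDICT(B → ')') = { ')' }

All predict sets are disjoint. The grammar IS LL(1).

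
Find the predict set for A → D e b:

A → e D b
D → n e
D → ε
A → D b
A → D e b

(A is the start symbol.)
PREDICT(A → D e b) = (FIRST(RHS) \ {ε}) ∪ (FOLLOW(A) if ε ∈ FIRST(RHS), i.e. RHS ⇒* ε)
FIRST(D) = { 'n', ε }
FIRST(D e b) = { 'e', 'n' }
ε ∉ FIRST(D e b), so FOLLOW(A) is not added.
PREDICT(A → D e b) = { 'e', 'n' }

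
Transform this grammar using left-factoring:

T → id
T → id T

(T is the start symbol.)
T → id T'
T' → ε
T' → T

Left-factoring transforms A → αβ₁ | αβ₂ into A → αA' and A' → β₁ | β₂
(α is the longest common prefix among the alternatives). Repeat until
no nonterminal has two alternatives with a common prefix.

Round 1: T has alternatives sharing prefix 'id'. Introduce T': T → id T'
  Add: T' → ε
  Add: T' → T

No remaining common prefixes — done.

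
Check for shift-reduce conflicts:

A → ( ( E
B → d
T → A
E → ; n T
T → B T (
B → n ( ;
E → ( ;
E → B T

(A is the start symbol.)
A shift-reduce conflict occurs when an LR(0) state has both:
  - a complete (reduce) item [A → α .] (dot at the end), and
  - a shift item [B → β . c γ] (dot before a terminal).

Augment with A' → A and build the canonical LR(0) collection (I0 = CLOSURE({[A' → . A]}), then GOTO on every symbol after a dot until no new states appear). It has 20 states:
  I0: { [A → . ( ( E], [A' → . A] }  — shift
  I1: { [A → ( . ( E] }  — shift
  I2: { [A' → A .] }  — accept
  I3: { [A → ( ( . E], [B → . d], [B → . n ( ;], [E → . ( ;], [E → . ; n T], [E → . B T] }  — shift
  I4: { [E → ( . ;] }  — shift
  I5: { [E → ; . n T] }  — shift
  I6: { [A → . ( ( E], [B → . d], [B → . n ( ;], [E → B . T], [T → . A], [T → . B T (] }  — shift
  I7: { [A → ( ( E .] }  — reduce
  I8: { [B → d .] }  — reduce
  I9: { [B → n . ( ;] }  — shift
  I10: { [B → n ( . ;] }  — shift
  I11: { [B → n ( ; .] }  — reduce
  I12: { [T → A .] }  — reduce
  I13: { [A → . ( ( E], [B → . d], [B → . n ( ;], [T → . A], [T → . B T (], [T → B . T (] }  — shift
  I14: { [E → B T .] }  — reduce
  I15: { [T → B T . (] }  — shift
  I16: { [T → B T ( .] }  — reduce
  I17: { [A → . ( ( E], [B → . d], [B → . n ( ;], [E → ; n . T], [T → . A], [T → . B T (] }  — shift
  I18: { [E → ; n T .] }  — reduce
  I19: { [E → ( ; .] }  — reduce

No state contains both a complete item and a shift item.

Answer: No shift-reduce conflicts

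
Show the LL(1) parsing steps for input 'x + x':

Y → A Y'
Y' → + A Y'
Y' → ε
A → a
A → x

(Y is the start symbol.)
LL(1) parsing maintains a stack (initially the start symbol over $) and the input. At each step: if the stack top is a terminal, match it against the current input token; if it is a non-terminal N, replace it with the RHS of M[N, lookahead] (the unique production whose predict set contains the lookahead).

Stack is shown with the top on the left.

Stack     Input    Action
-------------------------
Y $       x + x $  output Y → A Y'
A Y' $    x + x $  output A → x
x Y' $    x + x $  match 'x'
Y' $      + x $    output Y' → + A Y'
+ A Y' $  + x $    match '+'
A Y' $    x $      output A → x
x Y' $    x $      match 'x'
Y' $      $        output Y' → ε
$         $        accept

The string is accepted.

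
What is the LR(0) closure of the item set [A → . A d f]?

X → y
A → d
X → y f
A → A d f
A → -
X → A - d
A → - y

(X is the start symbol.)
{ [A → . - y], [A → . -], [A → . A d f], [A → . d] }

To compute CLOSURE, for each item [A → α.Bβ] where B is a non-terminal, add [B → .γ] for all productions B → γ; repeat for the newly added items until nothing changes.

Start with: [A → . A d f]
  [A → . A d f] has the dot before A: add [A → . d], [A → . -], [A → . - y]
No further items can be added.

CLOSURE = { [A → . - y], [A → . -], [A → . A d f], [A → . d] }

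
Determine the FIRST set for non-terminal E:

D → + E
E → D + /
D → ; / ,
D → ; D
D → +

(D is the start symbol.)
To compute FIRST(E), examine every production with E on the left-hand side, reading each right-hand side left to right until a non-nullable symbol is reached.

FIRST sets of the other non-terminals involved (by the same procedure, iterated to a fixed point):
  FIRST(D) = { '+', ';' }

From E → D + /:
  - D is a non-terminal: add FIRST(D) \ {ε} = { '+', ';' }
    D is not nullable, so stop

Collecting: FIRST(E) = { '+', ';' }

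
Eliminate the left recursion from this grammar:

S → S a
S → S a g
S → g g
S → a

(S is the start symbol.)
S is directly left-recursive. The standard transformation for
  A → A α₁ | ... | A α_m | β₁ | ... | β_n
is
  A  → β₁ A' | ... | β_n A'
  A' → α₁ A' | ... | α_m A' | ε

S → g g becomes S → g g S'
S → a becomes S → a S'
S → S a becomes S' → a S'
S → S a g becomes S' → a g S'
Add S' → ε

Resulting grammar:
S → g g S'
S → a S'
S' → a S'
S' → a g S'
S' → ε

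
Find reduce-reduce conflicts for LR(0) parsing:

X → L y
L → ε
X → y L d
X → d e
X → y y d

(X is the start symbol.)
No reduce-reduce conflicts

Augment with X' → X and build the canonical LR(0) collection (I0 = CLOSURE({[X' → . X]}), then GOTO on every symbol after a dot until no new states appear). It has 11 states:
  I0: { [L → .], [X → . L y], [X → . d e], [X → . y L d], [X → . y y d], [X' → . X] }  — shift, reduce
  I1: { [X → L . y] }  — shift
  I2: { [X' → X .] }  — accept
  I3: { [X → d . e] }  — shift
  I4: { [L → .], [X → y . L d], [X → y . y d] }  — shift, reduce
  I5: { [X → y L . d] }  — shift
  I6: { [X → y y . d] }  — shift
  I7: { [X → y y d .] }  — reduce
  I8: { [X → y L d .] }  — reduce
  I9: { [X → d e .] }  — reduce
  I10: { [X → L y .] }  — reduce

No state contains more than one complete item.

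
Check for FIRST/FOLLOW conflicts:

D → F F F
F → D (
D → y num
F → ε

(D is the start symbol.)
Nullable non-terminals: D, F.
FIRST sets used below: FIRST(F) = { '(', 'y', ε }, FIRST(D) = { '(', 'y', ε }

D: nullable alternative(s) D → F F F; FOLLOW(D) = { $, '(' }
  D → F F F: FIRST \ {ε} = { '(', 'y' } — this is the only nullable alternative, skip
  D → y num: FIRST \ {ε} = { 'y' } — disjoint from FOLLOW(D)

F: nullable alternative(s) F → ε; FOLLOW(F) = { $, '(', 'y' }
  F → D (: FIRST \ {ε} = { '(', 'y' } — overlaps FOLLOW(F) on { '(', 'y' }: CONFLICT
  F → ε: FIRST \ {ε} = { } — this is the only nullable alternative, skip

So the grammar has 1 FIRST/FOLLOW conflict (marked CONFLICT above).

Answer: Yes. F → D '(' with FOLLOW(F) on { '(', 'y' }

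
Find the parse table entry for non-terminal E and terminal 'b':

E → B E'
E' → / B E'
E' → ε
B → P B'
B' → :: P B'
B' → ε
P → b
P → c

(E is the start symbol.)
E → B E'

To find M[E, 'b'], we find productions for E where 'b' is in the predict set (PREDICT(N → α) = (FIRST(α) \ {ε}) ∪ (FOLLOW(N) if α ⇒* ε)).

Relevant sets:
  FIRST(B) = { 'b', 'c' }

E → B E': PREDICT = { 'b', 'c' }
  'b' is in predict set, so this production goes in M[E, 'b']

M[E, 'b'] = E → B E'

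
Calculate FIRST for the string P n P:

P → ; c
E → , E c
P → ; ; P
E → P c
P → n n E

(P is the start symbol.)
FIRST sets of the non-terminals involved (from the grammar, by fixed-point iteration):
  FIRST(P) = { ';', 'n' }

To compute FIRST(P n P), process the symbols left to right:
Symbol P is a non-terminal. Add FIRST(P) \ {ε} = { ';', 'n' }
P is not nullable (ε ∉ FIRST(P)), so stop here.
FIRST(P n P) = { ';', 'n' }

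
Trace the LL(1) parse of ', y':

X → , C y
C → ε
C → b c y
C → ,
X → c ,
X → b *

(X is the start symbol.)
Stack is shown with the top on the left.

Stack    Input  Action
----------------------
X $      , y $  output X → , C y
, C y $  , y $  match ','
C y $    y $    output C → ε
y $      y $    match 'y'
$        $      accept

The string is accepted.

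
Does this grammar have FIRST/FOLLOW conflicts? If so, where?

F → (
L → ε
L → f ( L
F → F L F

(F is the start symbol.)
Nullable non-terminals: L.

L: nullable alternative(s) L → ε; FOLLOW(L) = { '(' }
  L → ε: FIRST \ {ε} = { } — this is the only nullable alternative, skip
  L → f ( L: FIRST \ {ε} = { 'f' } — disjoint from FOLLOW(L)

F has no nullable alternative, so no FIRST/FOLLOW check is needed there.

No FIRST/FOLLOW conflicts found.

Answer: No FIRST/FOLLOW conflicts.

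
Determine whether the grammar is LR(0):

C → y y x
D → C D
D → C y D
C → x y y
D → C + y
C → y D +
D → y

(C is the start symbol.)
No. Shift-reduce conflict between [D → y .] and [C → . x y y]

Augment with C' → C and build the canonical LR(0) collection (I0 = CLOSURE({[C' → . C]}), then GOTO on every symbol after a dot until no new states appear). It has 16 states:
  I0: { [C → . x y y], [C → . y D +], [C → . y y x], [C' → . C] }  — shift
  I1: { [C' → C .] }  — accept
  I2: { [C → x . y y] }  — shift
  I3: { [C → . x y y], [C → . y D +], [C → . y y x], [C → y . D +], [C → y . y x], [D → . C + y], [D → . C D], [D → . C y D], [D → . y] }  — shift
  I4: { [C → . x y y], [C → . y D +], [C → . y y x], [D → . C + y], [D → . C D], [D → . C y D], [D → . y], [D → C . + y], [D → C . D], [D → C . y D] }  — shift
  I5: { [C → y D . +] }  — shift
  I6: { [C → . x y y], [C → . y D +], [C → . y y x], [C → y . D +], [C → y . y x], [C → y y . x], [D → . C + y], [D → . C D], [D → . C y D], [D → . y], [D → y .] }  — shift, reduce
  I7: { [C → x . y y], [C → y y x .] }  — shift, reduce
  I8: { [C → x y . y] }  — shift
  I9: { [C → x y y .] }  — reduce
  I10: { [C → y D + .] }  — reduce
  I11: { [D → C + . y] }  — shift
  I12: { [D → C D .] }  — reduce
  I13: { [C → . x y y], [C → . y D +], [C → . y y x], [C → y . D +], [C → y . y x], [D → . C + y], [D → . C D], [D → . C y D], [D → . y], [D → C y . D], [D → y .] }  — shift, reduce
  I14: { [C → y D . +], [D → C y D .] }  — shift, reduce
  I15: { [D → C + y .] }  — reduce

Conflict in state I6:
  Shift-reduce conflict between [D → y .] and [C → . x y y]
So the grammar is NOT LR(0).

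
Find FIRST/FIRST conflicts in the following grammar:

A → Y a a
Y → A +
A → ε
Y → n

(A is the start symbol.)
A FIRST/FIRST conflict occurs when two productions N → α and N → β for the same non-terminal have FIRST(α) ∩ FIRST(β) ≠ ∅ (with ε ∈ FIRST of a nullable right-hand side, so two nullable alternatives also conflict).

FIRST sets of the non-terminals at (or reachable through a nullable prefix from) the front of some alternative:
  FIRST(Y) = { '+', 'n' }
  FIRST(A) = { '+', 'n', ε }

Productions for A:
  A → Y a a: FIRST = { '+', 'n' }
  A → ε: FIRST = { ε }
Productions for Y:
  Y → A +: FIRST = { '+', 'n' }
  Y → n: FIRST = { 'n' }

Conflict for Y: Y → A + and Y → n
  Overlap: { 'n' }

Answer: Yes. Y → A '+' / Y → n on { 'n' }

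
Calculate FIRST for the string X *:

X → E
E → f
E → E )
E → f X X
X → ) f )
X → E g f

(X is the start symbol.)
{ ')', 'f' }

FIRST sets of the non-terminals involved (from the grammar, by fixed-point iteration):
  FIRST(X) = { ')', 'f' }

To compute FIRST(X *), process the symbols left to right:
Symbol X is a non-terminal. Add FIRST(X) \ {ε} = { ')', 'f' }
X is not nullable (ε ∉ FIRST(X)), so stop here.
FIRST(X *) = { ')', 'f' }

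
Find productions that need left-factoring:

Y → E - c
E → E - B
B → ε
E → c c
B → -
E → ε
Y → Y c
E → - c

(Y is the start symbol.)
No, left-factoring is not needed

Left-factoring is needed when two productions for the same non-terminal
share a common prefix on the right-hand side.

Productions for Y:
  Y → E - c
  Y → Y c
Productions for E:
  E → E - B
  E → c c
  E → ε
  E → - c
Productions for B:
  B → ε
  B → -

No common prefixes found.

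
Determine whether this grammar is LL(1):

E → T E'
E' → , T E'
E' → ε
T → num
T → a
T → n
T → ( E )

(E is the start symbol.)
Yes, the grammar is LL(1).

Relevant sets:
  FOLLOW(E') = { $, ')' }

For E':
  PREDICT(E' → ',' T E') = { ',' }
  PREDICT(E' → ε) = { $, ')' }
For T:
  PREDICT(T → num) = { 'num' }
  PREDICT(T → a) = { 'a' }
  PREDICT(T → n) = { 'n' }
  PREDICT(T → '(' E ')') = { '(' }
E has a single production, so nothing to check there.

All predict sets are disjoint. The grammar IS LL(1).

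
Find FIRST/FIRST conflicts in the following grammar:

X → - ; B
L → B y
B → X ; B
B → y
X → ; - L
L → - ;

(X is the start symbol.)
FIRST sets of the non-terminals at (or reachable through a nullable prefix from) the front of some alternative:
  FIRST(B) = { '-', ';', 'y' }
  FIRST(X) = { '-', ';' }

Productions for X:
  X → - ; B: FIRST = { '-' }
  X → ; - L: FIRST = { ';' }
Productions for L:
  L → B y: FIRST = { '-', ';', 'y' }
  L → - ;: FIRST = { '-' }
Productions for B:
  B → X ; B: FIRST = { '-', ';' }
  B → y: FIRST = { 'y' }

Conflict for L: L → B y and L → - ;
  Overlap: { '-' }

Answer: Yes. L → B y / L → '-' ';' on { '-' }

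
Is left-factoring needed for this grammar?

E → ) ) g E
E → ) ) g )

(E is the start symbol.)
Yes, E has productions with common prefix ') ) g'

Left-factoring is needed when two productions for the same non-terminal
share a common prefix on the right-hand side.

Productions for E:
  E → ) ) g E
  E → ) ) g )

Found common prefix ') ) g' in productions for E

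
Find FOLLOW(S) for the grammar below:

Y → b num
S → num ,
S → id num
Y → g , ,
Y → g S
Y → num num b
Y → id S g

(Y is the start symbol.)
{ $, 'g' }

In Y → g S: S is at the end, add FOLLOW(Y)
In Y → id S g: S is followed by g, add FIRST(g) \ {ε} = { 'g' }

The FOLLOW sets referred to above (computed the same way, to a fixed point):
  FOLLOW(Y) = { $ }

Taking the union: FOLLOW(S) = { $, 'g' }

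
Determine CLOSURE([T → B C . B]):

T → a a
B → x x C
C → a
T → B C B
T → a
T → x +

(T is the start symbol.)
{ [B → . x x C], [T → B C . B] }

To compute CLOSURE, for each item [A → α.Bβ] where B is a non-terminal, add [B → .γ] for all productions B → γ; repeat for the newly added items until nothing changes.

Start with: [T → B C . B]
  [T → B C . B] has the dot before B: add [B → . x x C]
No further items can be added.

CLOSURE = { [B → . x x C], [T → B C . B] }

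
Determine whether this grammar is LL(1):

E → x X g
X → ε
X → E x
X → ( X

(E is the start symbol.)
A grammar is LL(1) if for each non-terminal N with multiple productions, the predict sets of those productions are pairwise disjoint, where PREDICT(N → α) = (FIRST(α) \ {ε}) ∪ (FOLLOW(N) if α ⇒* ε).

Relevant sets:
  FIRST(E) = { 'x' }
  FOLLOW(X) = { 'g' }

For X:
  PREDICT(X → ε) = { 'g' }
  PREDICT(X → E x) = { 'x' }
  PREDICT(X → '(' X) = { '(' }
E has a single production, so nothing to check there.

All predict sets are disjoint. The grammar IS LL(1).

Answer: Yes, the grammar is LL(1).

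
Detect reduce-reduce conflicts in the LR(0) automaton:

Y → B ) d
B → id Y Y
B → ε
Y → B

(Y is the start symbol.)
No reduce-reduce conflicts

A reduce-reduce conflict occurs when an LR(0) state has two complete items [A → α .] and [B → β .] — both call for a reduction, and with no lookahead the parser cannot choose between them.

Augment with Y' → Y and build the canonical LR(0) collection (I0 = CLOSURE({[Y' → . Y]}), then GOTO on every symbol after a dot until no new states appear). It has 8 states:
  I0: { [B → . id Y Y], [B → .], [Y → . B ) d], [Y → . B], [Y' → . Y] }  — shift, reduce
  I1: { [Y → B . ) d], [Y → B .] }  — shift, reduce
  I2: { [Y' → Y .] }  — accept
  I3: { [B → . id Y Y], [B → .], [B → id . Y Y], [Y → . B ) d], [Y → . B] }  — shift, reduce
  I4: { [B → . id Y Y], [B → .], [B → id Y . Y], [Y → . B ) d], [Y → . B] }  — shift, reduce
  I5: { [B → id Y Y .] }  — reduce
  I6: { [Y → B ) . d] }  — shift
  I7: { [Y → B ) d .] }  — reduce

No state contains more than one complete item.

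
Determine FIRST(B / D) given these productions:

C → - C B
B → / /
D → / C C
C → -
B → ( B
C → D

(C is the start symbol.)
{ '(', '/' }

FIRST sets of the non-terminals involved (from the grammar, by fixed-point iteration):
  FIRST(B) = { '(', '/' }

To compute FIRST(B / D), process the symbols left to right:
Symbol B is a non-terminal. Add FIRST(B) \ {ε} = { '(', '/' }
B is not nullable (ε ∉ FIRST(B)), so stop here.
FIRST(B / D) = { '(', '/' }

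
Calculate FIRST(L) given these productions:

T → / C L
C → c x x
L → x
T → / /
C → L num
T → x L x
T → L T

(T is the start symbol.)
{ 'x' }

To compute FIRST(L), examine every production with L on the left-hand side, reading each right-hand side left to right until a non-nullable symbol is reached.

From L → x:
  - x is a terminal: add 'x' and stop

Collecting: FIRST(L) = { 'x' }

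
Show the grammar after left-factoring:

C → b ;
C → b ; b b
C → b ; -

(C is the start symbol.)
C → b ; C'
C' → ε
C' → b b
C' → -

Left-factoring transforms A → αβ₁ | αβ₂ into A → αA' and A' → β₁ | β₂
(α is the longest common prefix among the alternatives). Repeat until
no nonterminal has two alternatives with a common prefix.

Round 1: C has alternatives sharing prefix 'b ;'. Introduce C': C → b ; C'
  Add: C' → ε
  Add: C' → b b
  Add: C' → -

No remaining common prefixes — done.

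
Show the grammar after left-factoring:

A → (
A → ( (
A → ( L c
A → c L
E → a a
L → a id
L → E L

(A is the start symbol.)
Left-factoring transforms A → αβ₁ | αβ₂ into A → αA' and A' → β₁ | β₂
(α is the longest common prefix among the alternatives). Repeat until
no nonterminal has two alternatives with a common prefix.

Round 1: A has alternatives sharing prefix '('. Introduce A': A → ( A'
  Add: A' → ε
  Add: A' → (
  Add: A' → L c

No remaining common prefixes — done.

Resulting grammar:
A → ( A'
A' → ε
A' → (
A' → L c
A → c L
E → a a
L → a id
L → E L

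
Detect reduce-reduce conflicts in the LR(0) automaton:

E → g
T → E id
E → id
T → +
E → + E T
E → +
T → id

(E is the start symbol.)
A reduce-reduce conflict occurs when an LR(0) state has two complete items [A → α .] and [B → β .] — both call for a reduction, and with no lookahead the parser cannot choose between them.

Augment with E' → E and build the canonical LR(0) collection (I0 = CLOSURE({[E' → . E]}), then GOTO on every symbol after a dot until no new states appear). It has 11 states:
  I0: { [E → . + E T], [E → . +], [E → . g], [E → . id], [E' → . E] }  — shift
  I1: { [E → + . E T], [E → + .], [E → . + E T], [E → . +], [E → . g], [E → . id] }  — shift, reduce
  I2: { [E' → E .] }  — accept
  I3: { [E → g .] }  — reduce
  I4: { [E → id .] }  — reduce
  I5: { [E → + E . T], [E → . + E T], [E → . +], [E → . g], [E → . id], [T → . +], [T → . E id], [T → . id] }  — shift
  I6: { [E → + . E T], [E → + .], [E → . + E T], [E → . +], [E → . g], [E → . id], [T → + .] }  — shift, 2 reduces
  I7: { [T → E . id] }  — shift
  I8: { [E → + E T .] }  — reduce
  I9: { [E → id .], [T → id .] }  — 2 reduces
  I10: { [T → E id .] }  — reduce

I6 contains complete items [E → + .], [T → + .] — reduce-reduce conflict.
I9 contains complete items [E → id .], [T → id .] — reduce-reduce conflict.

Answer: Yes — I6: [E → + .] vs [T → + .]; I9: [E → id .] vs [T → id .]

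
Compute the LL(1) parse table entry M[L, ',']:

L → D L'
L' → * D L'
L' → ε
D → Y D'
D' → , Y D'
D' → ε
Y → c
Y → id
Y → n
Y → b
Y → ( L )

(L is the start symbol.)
To find M[L, ','], we find productions for L where ',' is in the predict set (PREDICT(N → α) = (FIRST(α) \ {ε}) ∪ (FOLLOW(N) if α ⇒* ε)).

Relevant sets:
  FIRST(D) = { '(', 'b', 'c', 'id', 'n' }

L → D L': PREDICT = { '(', 'b', 'c', 'id', 'n' }

M[L, ','] is empty (no production applies)

Answer: Empty (error entry)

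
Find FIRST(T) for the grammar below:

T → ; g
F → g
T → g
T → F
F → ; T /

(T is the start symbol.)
{ ';', 'g' }

To compute FIRST(T), examine every production with T on the left-hand side, reading each right-hand side left to right until a non-nullable symbol is reached.

FIRST sets of the other non-terminals involved (by the same procedure, iterated to a fixed point):
  FIRST(F) = { ';', 'g' }

From T → ; g:
  - ';' is a terminal: add ';' and stop
From T → g:
  - g is a terminal: add 'g' and stop
From T → F:
  - F is a non-terminal: add FIRST(F) \ {ε} = { ';', 'g' }
    F is not nullable, so stop

Collecting: FIRST(T) = { ';', 'g' }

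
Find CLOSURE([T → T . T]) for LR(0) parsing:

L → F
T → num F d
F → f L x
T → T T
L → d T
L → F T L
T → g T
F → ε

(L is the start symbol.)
{ [T → . T T], [T → . g T], [T → . num F d], [T → T . T] }

Start with: [T → T . T]
  [T → T . T] has the dot before T: add [T → . num F d], [T → . T T], [T → . g T]
No further items can be added.

CLOSURE = { [T → . T T], [T → . g T], [T → . num F d], [T → T . T] }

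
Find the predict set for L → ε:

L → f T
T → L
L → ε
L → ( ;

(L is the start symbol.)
PREDICT(L → ε) = (FIRST(RHS) \ {ε}) ∪ (FOLLOW(L) if ε ∈ FIRST(RHS), i.e. RHS ⇒* ε)
The right-hand side is ε (FIRST(ε) = { ε }), so the predict set is FOLLOW(L) = { $ }
PREDICT(L → ε) = { $ }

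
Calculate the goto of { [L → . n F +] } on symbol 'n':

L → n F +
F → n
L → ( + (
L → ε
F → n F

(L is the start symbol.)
GOTO(I, 'n') = CLOSURE({ [A → αX.β] : [A → α.Xβ] ∈ I, X = 'n' })

Items with dot before 'n', with the dot advanced:
  [L → . n F +] → [L → n . F +]
Closure of the advanced items:
  [L → n . F +] has the dot before F: add [F → . n], [F → . n F]

GOTO = { [F → . n F], [F → . n], [L → n . F +] }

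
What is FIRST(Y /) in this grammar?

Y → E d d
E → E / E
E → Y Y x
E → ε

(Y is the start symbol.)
FIRST sets of the non-terminals involved (from the grammar, by fixed-point iteration):
  FIRST(Y) = { '/', 'd' }

To compute FIRST(Y /), process the symbols left to right:
Symbol Y is a non-terminal. Add FIRST(Y) \ {ε} = { '/', 'd' }
Y is not nullable (ε ∉ FIRST(Y)), so stop here.
FIRST(Y /) = { '/', 'd' }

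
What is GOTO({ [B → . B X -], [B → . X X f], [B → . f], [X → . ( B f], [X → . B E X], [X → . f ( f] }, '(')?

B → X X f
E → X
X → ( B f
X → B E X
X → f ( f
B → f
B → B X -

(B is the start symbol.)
{ [B → . B X -], [B → . X X f], [B → . f], [X → ( . B f], [X → . ( B f], [X → . B E X], [X → . f ( f] }

GOTO(I, '(') = CLOSURE({ [A → αX.β] : [A → α.Xβ] ∈ I, X = '(' })

Items with dot before '(', with the dot advanced:
  [X → . ( B f] → [X → ( . B f]
Closure of the advanced items:
  [X → ( . B f] has the dot before B: add [B → . X X f], [B → . f], [B → . B X -]
  [B → . X X f] has the dot before X: add [X → . ( B f], [X → . B E X], [X → . f ( f]

GOTO = { [B → . B X -], [B → . X X f], [B → . f], [X → ( . B f], [X → . ( B f], [X → . B E X], [X → . f ( f] }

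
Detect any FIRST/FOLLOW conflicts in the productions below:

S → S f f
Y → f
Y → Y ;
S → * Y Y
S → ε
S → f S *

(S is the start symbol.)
Yes. S → S f f with FOLLOW(S) on { '*', 'f' }; S → '*' Y Y with FOLLOW(S) on { '*' }; S → f S '*' with FOLLOW(S) on { 'f' }

Nullable non-terminals: S.
FIRST sets used below: FIRST(S) = { '*', 'f', ε }

S: nullable alternative(s) S → ε; FOLLOW(S) = { $, '*', 'f' }
  S → S f f: FIRST \ {ε} = { '*', 'f' } — overlaps FOLLOW(S) on { '*', 'f' }: CONFLICT
  S → * Y Y: FIRST \ {ε} = { '*' } — overlaps FOLLOW(S) on { '*' }: CONFLICT
  S → ε: FIRST \ {ε} = { } — this is the only nullable alternative, skip
  S → f S *: FIRST \ {ε} = { 'f' } — overlaps FOLLOW(S) on { 'f' }: CONFLICT

Y has no nullable alternative, so no FIRST/FOLLOW check is needed there.

So the grammar has 3 FIRST/FOLLOW conflicts (marked CONFLICT above).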